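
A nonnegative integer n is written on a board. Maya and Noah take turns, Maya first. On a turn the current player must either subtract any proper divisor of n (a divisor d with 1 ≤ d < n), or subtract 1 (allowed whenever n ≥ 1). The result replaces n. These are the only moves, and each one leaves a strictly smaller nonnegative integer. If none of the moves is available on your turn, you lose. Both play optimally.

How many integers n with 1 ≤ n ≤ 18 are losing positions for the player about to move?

8

Label each position W (a win for the player to move) or L (a loss). A position with no legal move is L; any other position is W exactly when some move reaches an L, and L when every move reaches a W.
n=0: no move → L
n=1: →0(L), so W
n=2: →1(W) only, which is W, so L
n=3: →2(L), so W
n=4: →2(L), so W
n=5: →4(W) only, which is W, so L
n=6: →5(L), so W
n=7: →6(W) only, which is W, so L
n=8: →7(L), so W
n=9: →6(W), 8(W) — all W, so L
n=10: →5(L), so W
n=11: →10(W) only, which is W, so L
n=12: →9(L), so W
n=13: →12(W) only, which is W, so L
n=14: →7(L), so W
n=15: →10(W), 12(W), 14(W) — all W, so L
n=16: →15(L), so W
n=17: →16(W) only, which is W, so L
n=18: →9(L), so W
L entries with 1 ≤ n ≤ 18 (n=0 is outside the asked range and is not counted): n = 2, 5, 7, 9, 11, 13, 15, 17; that makes 8.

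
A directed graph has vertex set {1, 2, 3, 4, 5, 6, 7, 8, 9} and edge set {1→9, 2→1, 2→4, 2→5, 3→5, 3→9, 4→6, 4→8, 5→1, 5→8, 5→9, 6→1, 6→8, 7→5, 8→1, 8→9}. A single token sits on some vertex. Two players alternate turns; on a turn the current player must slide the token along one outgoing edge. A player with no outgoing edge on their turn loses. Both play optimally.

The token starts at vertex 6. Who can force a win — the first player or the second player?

The second player wins.

Work bottom-up. With no move the player to move loses. Otherwise the position is W if at least one move leads to an L position for the opponent, and L if every move leads to a W.
Every edge goes from a vertex to one that appears earlier in the order 9, 1, 8, 5, 6, 4, 7, 2, 3, so processing vertices in that order labels each vertex after all of its successors.
9: no outgoing edge → L
1: W (go to 9, an L position)
8: W (go to 9, an L position)
5: W (go to 9, an L position)
6: L (options 8(W), 1(W) are all W)
4: W (go to 6, an L position)
7: L (sole option 5(W) is W)
2: L (options 4(W), 5(W), 1(W) are all W)
3: W (go to 9, an L position)
The starting position 6 is L: whatever the player to move does, the opponent receives a W position.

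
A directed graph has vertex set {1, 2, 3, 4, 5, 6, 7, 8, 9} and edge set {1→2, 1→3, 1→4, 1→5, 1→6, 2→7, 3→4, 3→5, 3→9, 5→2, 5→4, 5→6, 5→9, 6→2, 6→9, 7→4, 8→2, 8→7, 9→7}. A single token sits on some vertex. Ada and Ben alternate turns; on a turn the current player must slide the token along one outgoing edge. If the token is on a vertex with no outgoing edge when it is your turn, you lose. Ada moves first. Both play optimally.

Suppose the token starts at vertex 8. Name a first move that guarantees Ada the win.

Use the standard recursion: the mover loses at a terminal position; elsewhere, the mover wins exactly when some move hands the opponent an L position.
Every edge goes from a vertex to one that appears earlier in the order 4, 7, 2, 9, 6, 8, 5, 3, 1, so processing vertices in that order labels each vertex after all of its successors.
4: no outgoing edge → L
7: W (go to 4, an L position)
2: L (sole option 7(W) is W)
9: L (sole option 7(W) is W)
6: W (go to 9, an L position)
8: W (go to 2, an L position)
5: W (go to 9, an L position)
3: W (go to 9, an L position)
1: W (go to 2, an L position)
From 8, the L positions reachable in one move are: 2.

Move to 2.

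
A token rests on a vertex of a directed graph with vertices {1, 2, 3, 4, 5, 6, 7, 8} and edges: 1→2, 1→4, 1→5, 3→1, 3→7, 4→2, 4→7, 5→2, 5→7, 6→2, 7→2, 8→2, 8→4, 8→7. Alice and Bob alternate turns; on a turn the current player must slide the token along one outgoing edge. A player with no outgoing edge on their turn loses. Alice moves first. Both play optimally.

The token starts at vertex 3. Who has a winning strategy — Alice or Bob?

Classify positions by backward induction: terminal positions (no move available) are L. From any other position, the mover wins iff some move reaches an L.
Every edge goes from a vertex to one that appears earlier in the order 2, 7, 6, 4, 8, 5, 1, 3, so processing vertices in that order labels each vertex after all of its successors.
2: no outgoing edge → L
7: W (go to 2, an L position)
6: W (go to 2, an L position)
4: W (go to 2, an L position)
8: W (go to 2, an L position)
5: W (go to 2, an L position)
1: W (go to 2, an L position)
3: L (options 1(W), 7(W) are all W)
The starting position 3 is L: whatever Alice does, the opponent receives a W position.

Bob wins.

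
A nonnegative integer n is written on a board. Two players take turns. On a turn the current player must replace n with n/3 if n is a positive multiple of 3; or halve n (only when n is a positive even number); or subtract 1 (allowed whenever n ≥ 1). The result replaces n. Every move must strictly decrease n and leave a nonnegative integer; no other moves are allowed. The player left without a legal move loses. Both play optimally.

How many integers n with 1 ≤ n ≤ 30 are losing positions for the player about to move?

12

Classify positions by backward induction: terminal positions (no move available) are L. From any other position, the mover wins iff some move reaches an L.
n=0: no move → L
n=1: W (go to 0, an L position)
n=2: L (sole option 1(W) is W)
n=3: W (go to 2, an L position)
n=4: W (go to 2, an L position)
n=5: L (sole option 4(W) is W)
n=6: W (go to 2, an L position)
n=7: L (sole option 6(W) is W)
n=8: W (go to 7, an L position)
n=9: L (options 3(W), 8(W) are all W)
n=10: W (go to 5, an L position)
n=11: L (sole option 10(W) is W)
n=12: W (go to 11, an L position)
n=13: L (sole option 12(W) is W)
n=14: W (go to 7, an L position)
n=15: W (go to 5, an L position)
n=16: L (options 8(W), 15(W) are all W)
n=17: W (go to 16, an L position)
n=18: W (go to 9, an L position)
n=19: L (sole option 18(W) is W)
n=20: W (go to 19, an L position)
n=21: W (go to 7, an L position)
n=22: W (go to 11, an L position)
n=23: L (sole option 22(W) is W)
n=24: W (go to 23, an L position)
n=25: L (sole option 24(W) is W)
n=26: W (go to 13, an L position)
n=27: W (go to 9, an L position)
n=28: L (options 14(W), 27(W) are all W)
n=29: W (go to 28, an L position)
n=30: L (options 10(W), 15(W), 29(W) are all W)
L entries with 1 ≤ n ≤ 30 (n=0 is outside the asked range and is not counted): n = 2, 5, 7, 9, 11, 13, 16, 19, 23, 25, 28, 30; that makes 12.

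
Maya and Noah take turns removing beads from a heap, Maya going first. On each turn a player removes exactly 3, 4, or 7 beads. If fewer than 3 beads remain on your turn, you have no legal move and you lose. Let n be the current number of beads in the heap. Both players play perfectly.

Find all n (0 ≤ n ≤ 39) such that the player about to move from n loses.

0, 1, 2, 10, 11, 12, 20, 21, 22, 30, 31, 32

Positions with no move are L. A position that does have a move is losing for the player to move precisely when every available move leads to a winning position for the opponent. Fill in the labels:
n=0: no move → L
n=1: no move → L
n=2: no move → L
n=3: reaches L-position 0 → W
n=4: reaches L-position 1 → W
n=5: reaches L-position 2 → W
n=6: reaches L-position 2 → W
n=7: reaches L-position 0 → W
n=8: reaches L-position 1 → W
n=9: reaches L-position 2 → W
n=10: only reaches 7(W), 6(W), 3(W), all W → L
n=11: only reaches 8(W), 7(W), 4(W), all W → L
n=12: only reaches 9(W), 8(W), 5(W), all W → L
n=13: reaches L-position 10 → W
n=14: reaches L-position 11 → W
n=15: reaches L-position 12 → W
n=16: reaches L-position 12 → W
n=17: reaches L-position 10 → W
n=18: reaches L-position 11 → W
n=19: reaches L-position 12 → W
n=20: only reaches 17(W), 16(W), 13(W), all W → L
n=21: only reaches 18(W), 17(W), 14(W), all W → L
n=22: only reaches 19(W), 18(W), 15(W), all W → L
n=23: reaches L-position 20 → W
n=24: reaches L-position 21 → W
n=25: reaches L-position 22 → W
n=26: reaches L-position 22 → W
n=27: reaches L-position 20 → W
n=28: reaches L-position 21 → W
n=29: reaches L-position 22 → W
n=30: only reaches 27(W), 26(W), 23(W), all W → L
n=31: only reaches 28(W), 27(W), 24(W), all W → L
n=32: only reaches 29(W), 28(W), 25(W), all W → L
n=33: reaches L-position 30 → W
n=34: reaches L-position 31 → W
n=35: reaches L-position 32 → W
n=36: reaches L-position 32 → W
n=37: reaches L-position 30 → W
n=38: reaches L-position 31 → W
n=39: reaches L-position 32 → W
The losing starting values of n are exactly the entries labelled L in this table (12 of them).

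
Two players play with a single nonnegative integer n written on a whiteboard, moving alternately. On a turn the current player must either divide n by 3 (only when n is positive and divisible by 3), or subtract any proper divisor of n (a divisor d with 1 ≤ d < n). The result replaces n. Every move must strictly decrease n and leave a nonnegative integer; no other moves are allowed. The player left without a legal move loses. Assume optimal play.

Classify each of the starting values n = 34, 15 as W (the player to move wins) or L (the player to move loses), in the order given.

Use the standard recursion: the mover loses at a terminal position; elsewhere, the mover wins exactly when some move hands the opponent an L position.
n=0: no move → L
n=1: no move → L
n=2: can move to 1, which is L ⇒ W
n=3: can move to 1, which is L ⇒ W
n=4: moves to 2(W), 3(W); every one is W ⇒ L
n=5: can move to 4, which is L ⇒ W
n=6: can move to 4, which is L ⇒ W
n=7: the only move is to 6(W), a W ⇒ L
n=8: can move to 4, which is L ⇒ W
n=9: moves to 3(W), 6(W), 8(W); every one is W ⇒ L
n=10: can move to 9, which is L ⇒ W
n=11: the only move is to 10(W), a W ⇒ L
n=12: can move to 4, which is L ⇒ W
n=13: the only move is to 12(W), a W ⇒ L
n=14: can move to 7, which is L ⇒ W
n=15: moves to 5(W), 10(W), 12(W), 14(W); every one is W ⇒ L
n=16: can move to 15, which is L ⇒ W
n=17: the only move is to 16(W), a W ⇒ L
n=18: can move to 9, which is L ⇒ W
n=19: the only move is to 18(W), a W ⇒ L
n=20: can move to 15, which is L ⇒ W
n=21: can move to 7, which is L ⇒ W
n=22: can move to 11, which is L ⇒ W
n=23: the only move is to 22(W), a W ⇒ L
n=24: can move to 23, which is L ⇒ W
n=25: moves to 20(W), 24(W); every one is W ⇒ L
n=26: can move to 13, which is L ⇒ W
n=27: can move to 9, which is L ⇒ W
n=28: moves to 14(W), 21(W), 24(W), 26(W), 27(W); every one is W ⇒ L
n=29: can move to 28, which is L ⇒ W
n=30: can move to 15, which is L ⇒ W
n=31: the only move is to 30(W), a W ⇒ L
n=32: can move to 28, which is L ⇒ W
n=33: can move to 11, which is L ⇒ W
n=34: can move to 17, which is L ⇒ W

34: W, 15: L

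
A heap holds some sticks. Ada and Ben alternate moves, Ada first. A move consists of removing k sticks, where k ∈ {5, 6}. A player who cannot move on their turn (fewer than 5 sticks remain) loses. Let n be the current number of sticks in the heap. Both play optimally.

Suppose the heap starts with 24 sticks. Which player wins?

Ben wins.

Use the standard recursion: the mover loses at a terminal position; elsewhere, the mover wins exactly when some move hands the opponent an L position.
n=0: no move → L
n=1: no move → L
n=2: no move → L
n=3: no move → L
n=4: no move → L
n=5: →0(L), so W
n=6: →1(L), so W
n=7: →2(L), so W
n=8: →3(L), so W
n=9: →4(L), so W
n=10: →4(L), so W
n=11: →6(W), 5(W) — all W, so L
n=12: →7(W), 6(W) — all W, so L
n=13: →8(W), 7(W) — all W, so L
n=14: →9(W), 8(W) — all W, so L
n=15: →10(W), 9(W) — all W, so L
n=16: →11(L), so W
n=17: →12(L), so W
n=18: →13(L), so W
n=19: →14(L), so W
n=20: →15(L), so W
n=21: →15(L), so W
n=22: →17(W), 16(W) — all W, so L
n=23: →18(W), 17(W) — all W, so L
n=24: →19(W), 18(W) — all W, so L
Every move from 24 reaches a W position, so the mover loses.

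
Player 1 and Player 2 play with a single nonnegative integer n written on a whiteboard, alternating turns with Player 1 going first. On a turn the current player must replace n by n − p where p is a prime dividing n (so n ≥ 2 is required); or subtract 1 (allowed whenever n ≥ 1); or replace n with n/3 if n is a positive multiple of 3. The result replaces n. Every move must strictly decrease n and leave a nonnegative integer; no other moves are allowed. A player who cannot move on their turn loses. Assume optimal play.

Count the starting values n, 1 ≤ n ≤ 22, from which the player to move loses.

Build the W/L table. Terminal = L. A non-terminal position is W if it has a move to some L; otherwise it is L.
n=0: no move → L
n=1: →0(L), so W
n=2: →0(L), so W
n=3: →0(L), so W
n=4: →2(W), 3(W) — all W, so L
n=5: →0(L), so W
n=6: →4(L), so W
n=7: →0(L), so W
n=8: →6(W), 7(W) — all W, so L
n=9: →8(L), so W
n=10: →8(L), so W
n=11: →0(L), so W
n=12: →4(L), so W
n=13: →0(L), so W
n=14: →7(W), 12(W), 13(W) — all W, so L
n=15: →14(L), so W
n=16: →14(L), so W
n=17: →0(L), so W
n=18: →6(W), 15(W), 16(W), 17(W) — all W, so L
n=19: →0(L), so W
n=20: →18(L), so W
n=21: →14(L), so W
n=22: →11(W), 20(W), 21(W) — all W, so L
L entries with 1 ≤ n ≤ 22 (n=0 is outside the asked range and is not counted): n = 4, 8, 14, 18, 22; that makes 5.

5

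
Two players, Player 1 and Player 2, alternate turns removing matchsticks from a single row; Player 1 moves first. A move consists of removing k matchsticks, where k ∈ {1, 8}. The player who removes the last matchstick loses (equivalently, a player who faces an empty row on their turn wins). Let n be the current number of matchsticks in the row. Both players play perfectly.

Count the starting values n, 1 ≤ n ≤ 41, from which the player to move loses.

Work bottom-up. With no move the player to move wins. Otherwise the position is W if at least one move leads to an L position for the opponent, and L if every move leads to a W.
n=0: no move; the opponent has just taken the last matchstick and therefore loses → W
n=1: →0(W) only, which is W, so L
n=2: →1(L), so W
n=3: →2(W) only, which is W, so L
n=4: →3(L), so W
n=5: →4(W) only, which is W, so L
n=6: →5(L), so W
n=7: →6(W) only, which is W, so L
n=8: →7(L), so W
n=9: →1(L), so W
n=10: →9(W), 2(W) — all W, so L
n=11: →10(L), so W
n=12: →11(W), 4(W) — all W, so L
n=13: →12(L), so W
n=14: →13(W), 6(W) — all W, so L
n=15: →14(L), so W
n=16: →15(W), 8(W) — all W, so L
n=17: →16(L), so W
n=18: →10(L), so W
n=19: →18(W), 11(W) — all W, so L
n=20: →19(L), so W
n=21: →20(W), 13(W) — all W, so L
n=22: →21(L), so W
n=23: →22(W), 15(W) — all W, so L
n=24: →23(L), so W
n=25: →24(W), 17(W) — all W, so L
n=26: →25(L), so W
n=27: →19(L), so W
n=28: →27(W), 20(W) — all W, so L
n=29: →28(L), so W
n=30: →29(W), 22(W) — all W, so L
n=31: →30(L), so W
n=32: →31(W), 24(W) — all W, so L
n=33: →32(L), so W
n=34: →33(W), 26(W) — all W, so L
n=35: →34(L), so W
n=36: →28(L), so W
n=37: →36(W), 29(W) — all W, so L
n=38: →37(L), so W
n=39: →38(W), 31(W) — all W, so L
n=40: →39(L), so W
n=41: →40(W), 33(W) — all W, so L
L entries with 1 ≤ n ≤ 41 (the range starts at n=1): n = 1, 3, 5, 7, 10, 12, 14, 16, 19, 21, 23, 25, 28, 30, 32, 34, 37, 39, 41; that makes 19.

19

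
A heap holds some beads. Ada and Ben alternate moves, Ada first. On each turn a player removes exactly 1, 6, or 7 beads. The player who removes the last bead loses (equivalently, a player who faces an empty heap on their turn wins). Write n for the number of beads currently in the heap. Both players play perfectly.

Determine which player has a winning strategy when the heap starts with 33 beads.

Positions with no move are W. A position that does have a move is losing for the player to move precisely when every available move leads to a winning position for the opponent. Fill in the labels:
n=0: no move; the opponent has just taken the last bead and therefore loses → W
n=1: the only move is to 0(W), a W ⇒ L
n=2: can move to 1, which is L ⇒ W
n=3: the only move is to 2(W), a W ⇒ L
n=4: can move to 3, which is L ⇒ W
n=5: the only move is to 4(W), a W ⇒ L
n=6: can move to 5, which is L ⇒ W
n=7: can move to 1, which is L ⇒ W
n=8: can move to 1, which is L ⇒ W
n=9: can move to 3, which is L ⇒ W
n=10: can move to 3, which is L ⇒ W
n=11: can move to 5, which is L ⇒ W
n=12: can move to 5, which is L ⇒ W
n=13: moves to 12(W), 7(W), 6(W); every one is W ⇒ L
n=14: can move to 13, which is L ⇒ W
n=15: moves to 14(W), 9(W), 8(W); every one is W ⇒ L
n=16: can move to 15, which is L ⇒ W
n=17: moves to 16(W), 11(W), 10(W); every one is W ⇒ L
n=18: can move to 17, which is L ⇒ W
n=19: can move to 13, which is L ⇒ W
n=20: can move to 13, which is L ⇒ W
n=21: can move to 15, which is L ⇒ W
n=22: can move to 15, which is L ⇒ W
n=23: can move to 17, which is L ⇒ W
n=24: can move to 17, which is L ⇒ W
n=25: moves to 24(W), 19(W), 18(W); every one is W ⇒ L
n=26: can move to 25, which is L ⇒ W
n=27: moves to 26(W), 21(W), 20(W); every one is W ⇒ L
n=28: can move to 27, which is L ⇒ W
n=29: moves to 28(W), 23(W), 22(W); every one is W ⇒ L
n=30: can move to 29, which is L ⇒ W
n=31: can move to 25, which is L ⇒ W
n=32: can move to 25, which is L ⇒ W
n=33: can move to 27, which is L ⇒ W
The starting position 33 is W: Ada should remove 6, leaving 27, handing over an L position.

Ada wins.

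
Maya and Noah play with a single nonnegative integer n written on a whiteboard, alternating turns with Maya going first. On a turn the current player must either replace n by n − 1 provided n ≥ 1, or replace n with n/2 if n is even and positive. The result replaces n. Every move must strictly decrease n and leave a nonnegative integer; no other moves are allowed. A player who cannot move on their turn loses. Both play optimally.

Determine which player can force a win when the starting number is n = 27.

Noah wins.

Classify positions by backward induction: terminal positions (no move available) are L. From any other position, the mover wins iff some move reaches an L.
n=0: no move → L
n=1: can move to 0, which is L ⇒ W
n=2: the only move is to 1(W), a W ⇒ L
n=3: can move to 2, which is L ⇒ W
n=4: can move to 2, which is L ⇒ W
n=5: the only move is to 4(W), a W ⇒ L
n=6: can move to 5, which is L ⇒ W
n=7: the only move is to 6(W), a W ⇒ L
n=8: can move to 7, which is L ⇒ W
n=9: the only move is to 8(W), a W ⇒ L
n=10: can move to 5, which is L ⇒ W
n=11: the only move is to 10(W), a W ⇒ L
n=12: can move to 11, which is L ⇒ W
n=13: the only move is to 12(W), a W ⇒ L
n=14: can move to 7, which is L ⇒ W
n=15: the only move is to 14(W), a W ⇒ L
n=16: can move to 15, which is L ⇒ W
n=17: the only move is to 16(W), a W ⇒ L
n=18: can move to 9, which is L ⇒ W
n=19: the only move is to 18(W), a W ⇒ L
n=20: can move to 19, which is L ⇒ W
n=21: the only move is to 20(W), a W ⇒ L
n=22: can move to 11, which is L ⇒ W
n=23: the only move is to 22(W), a W ⇒ L
n=24: can move to 23, which is L ⇒ W
n=25: the only move is to 24(W), a W ⇒ L
n=26: can move to 13, which is L ⇒ W
n=27: the only move is to 26(W), a W ⇒ L
Every move from 27 reaches a W position, so the mover loses.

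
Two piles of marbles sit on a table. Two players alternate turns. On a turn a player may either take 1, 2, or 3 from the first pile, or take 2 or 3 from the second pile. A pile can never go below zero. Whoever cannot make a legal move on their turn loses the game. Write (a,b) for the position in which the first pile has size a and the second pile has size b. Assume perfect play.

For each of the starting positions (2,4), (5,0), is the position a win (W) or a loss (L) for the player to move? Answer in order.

(2,4): L, (5,0): W

Build the W/L table. Terminal = L. A non-terminal position is W if it has a move to some L; otherwise it is L.
No move ever increases a pile, so every position that can arise here has a ≤ 5 and b ≤ 4; it is enough to label the cells with 0 ≤ a ≤ 5 and 0 ≤ b ≤ 4.
Every move lowers a or b (never raises either), so fill the grid row by row in increasing a, and left to right within a row: each cell's successors are then already labelled.
      b=0  b=1  b=2  b=3  b=4
a=0:    L    L    W    W    W
a=1:    W    W    L    L    W
a=2:    W    W    W    W    L
a=3:    W    W    W    W    W
a=4:    L    L    W    W    W
a=5:    W    W    L    L    W
Cells with no legal move (terminal, hence L): (0,0), (0,1).
The remaining L cells, each justified by listing all of its moves:
(1,2): →(0,2)(W), (1,0)(W) — all W, so L
(1,3): →(0,3)(W), (1,1)(W), (1,0)(W) — all W, so L
(2,4): →(1,4)(W), (0,4)(W), (2,2)(W), (2,1)(W) — all W, so L
(4,0): →(3,0)(W), (2,0)(W), (1,0)(W) — all W, so L
(4,1): →(3,1)(W), (2,1)(W), (1,1)(W) — all W, so L
(5,2): →(4,2)(W), (3,2)(W), (2,2)(W), (5,0)(W) — all W, so L
(5,3): →(4,3)(W), (3,3)(W), (2,3)(W), (5,1)(W), (5,0)(W) — all W, so L
Every other cell has at least one move into one of the L cells above, so it is W.
(2,4): one of the L cells justified above, so L
(5,0): the move to (4,0) reaches an L cell, so W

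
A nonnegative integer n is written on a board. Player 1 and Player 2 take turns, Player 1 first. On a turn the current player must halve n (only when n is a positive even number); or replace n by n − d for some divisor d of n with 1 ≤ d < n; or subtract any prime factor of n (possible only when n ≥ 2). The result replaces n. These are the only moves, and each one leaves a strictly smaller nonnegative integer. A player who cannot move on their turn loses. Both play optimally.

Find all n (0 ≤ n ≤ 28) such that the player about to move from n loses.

Positions with no move are L. A position that does have a move is losing for the player to move precisely when every available move leads to a winning position for the opponent. Fill in the labels:
n=0: no move → L
n=1: no move → L
n=2: reaches L-position 0 → W
n=3: reaches L-position 0 → W
n=4: only reaches 2(W), 3(W), all W → L
n=5: reaches L-position 0 → W
n=6: reaches L-position 4 → W
n=7: reaches L-position 0 → W
n=8: reaches L-position 4 → W
n=9: only reaches 6(W), 8(W), all W → L
n=10: reaches L-position 9 → W
n=11: reaches L-position 0 → W
n=12: reaches L-position 9 → W
n=13: reaches L-position 0 → W
n=14: only reaches 7(W), 12(W), 13(W), all W → L
n=15: reaches L-position 14 → W
n=16: reaches L-position 14 → W
n=17: reaches L-position 0 → W
n=18: reaches L-position 9 → W
n=19: reaches L-position 0 → W
n=20: only reaches 10(W), 15(W), 16(W), 18(W), 19(W), all W → L
n=21: reaches L-position 14 → W
n=22: reaches L-position 20 → W
n=23: reaches L-position 0 → W
n=24: reaches L-position 20 → W
n=25: reaches L-position 20 → W
n=26: only reaches 13(W), 24(W), 25(W), all W → L
n=27: reaches L-position 26 → W
n=28: reaches L-position 14 → W
Reading off the rows marked L gives the requested list; there are 7 such values of n.

0, 1, 4, 9, 14, 20, 26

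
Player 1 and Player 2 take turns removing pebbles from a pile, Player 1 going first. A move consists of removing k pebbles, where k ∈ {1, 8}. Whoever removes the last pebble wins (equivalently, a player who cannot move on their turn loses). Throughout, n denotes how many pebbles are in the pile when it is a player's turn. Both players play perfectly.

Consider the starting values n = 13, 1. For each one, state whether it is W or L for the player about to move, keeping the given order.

13: L, 1: W

Positions with no move are L. A position that does have a move is losing for the player to move precisely when every available move leads to a winning position for the opponent. Fill in the labels:
n=0: no move → L
n=1: →0(L), so W
n=2: →1(W) only, which is W, so L
n=3: →2(L), so W
n=4: →3(W) only, which is W, so L
n=5: →4(L), so W
n=6: →5(W) only, which is W, so L
n=7: →6(L), so W
n=8: →0(L), so W
n=9: →8(W), 1(W) — all W, so L
n=10: →9(L), so W
n=11: →10(W), 3(W) — all W, so L
n=12: →11(L), so W
n=13: →12(W), 5(W) — all W, so L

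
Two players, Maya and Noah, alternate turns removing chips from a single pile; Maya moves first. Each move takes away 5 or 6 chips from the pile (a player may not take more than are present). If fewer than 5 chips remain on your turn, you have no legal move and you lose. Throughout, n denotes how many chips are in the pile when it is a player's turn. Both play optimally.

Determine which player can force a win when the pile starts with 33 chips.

Noah wins.

Classify positions by backward induction: terminal positions (no move available) are L. From any other position, the mover wins iff some move reaches an L.
n=0: no move → L
n=1: no move → L
n=2: no move → L
n=3: no move → L
n=4: no move → L
n=5: reaches L-position 0 → W
n=6: reaches L-position 1 → W
n=7: reaches L-position 2 → W
n=8: reaches L-position 3 → W
n=9: reaches L-position 4 → W
n=10: reaches L-position 4 → W
n=11: only reaches 6(W), 5(W), all W → L
n=12: only reaches 7(W), 6(W), all W → L
n=13: only reaches 8(W), 7(W), all W → L
n=14: only reaches 9(W), 8(W), all W → L
n=15: only reaches 10(W), 9(W), all W → L
n=16: reaches L-position 11 → W
n=17: reaches L-position 12 → W
n=18: reaches L-position 13 → W
n=19: reaches L-position 14 → W
n=20: reaches L-position 15 → W
n=21: reaches L-position 15 → W
n=22: only reaches 17(W), 16(W), all W → L
n=23: only reaches 18(W), 17(W), all W → L
n=24: only reaches 19(W), 18(W), all W → L
n=25: only reaches 20(W), 19(W), all W → L
n=26: only reaches 21(W), 20(W), all W → L
n=27: reaches L-position 22 → W
n=28: reaches L-position 23 → W
n=29: reaches L-position 24 → W
n=30: reaches L-position 25 → W
n=31: reaches L-position 26 → W
n=32: reaches L-position 26 → W
n=33: only reaches 28(W), 27(W), all W → L
Every move from 33 reaches a W position, so the mover loses.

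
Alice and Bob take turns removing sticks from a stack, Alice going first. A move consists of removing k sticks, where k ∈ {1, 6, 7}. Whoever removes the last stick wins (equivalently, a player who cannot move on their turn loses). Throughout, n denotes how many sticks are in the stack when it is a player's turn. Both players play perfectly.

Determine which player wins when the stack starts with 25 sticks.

Alice wins.

Compute win/loss labels from the base case upward. A position with no move is L. Any other position is W if it can reach an L in one move, else L.
n=0: no move → L
n=1: reaches L-position 0 → W
n=2: only reaches 1(W), which is W → L
n=3: reaches L-position 2 → W
n=4: only reaches 3(W), which is W → L
n=5: reaches L-position 4 → W
n=6: reaches L-position 0 → W
n=7: reaches L-position 0 → W
n=8: reaches L-position 2 → W
n=9: reaches L-position 2 → W
n=10: reaches L-position 4 → W
n=11: reaches L-position 4 → W
n=12: only reaches 11(W), 6(W), 5(W), all W → L
n=13: reaches L-position 12 → W
n=14: only reaches 13(W), 8(W), 7(W), all W → L
n=15: reaches L-position 14 → W
n=16: only reaches 15(W), 10(W), 9(W), all W → L
n=17: reaches L-position 16 → W
n=18: reaches L-position 12 → W
n=19: reaches L-position 12 → W
n=20: reaches L-position 14 → W
n=21: reaches L-position 14 → W
n=22: reaches L-position 16 → W
n=23: reaches L-position 16 → W
n=24: only reaches 23(W), 18(W), 17(W), all W → L
n=25: reaches L-position 24 → W
The starting position 25 is W: Alice should remove 1, leaving 24, handing over an L position.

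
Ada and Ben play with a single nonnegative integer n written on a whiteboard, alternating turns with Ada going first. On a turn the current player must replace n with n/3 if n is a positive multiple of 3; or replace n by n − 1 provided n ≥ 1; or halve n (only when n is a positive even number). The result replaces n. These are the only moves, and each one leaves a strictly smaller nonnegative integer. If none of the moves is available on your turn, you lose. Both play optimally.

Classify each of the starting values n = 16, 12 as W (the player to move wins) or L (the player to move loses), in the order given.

16: L, 12: W

Work bottom-up. With no move the player to move loses. Otherwise the position is W if at least one move leads to an L position for the opponent, and L if every move leads to a W.
n=0: no move → L
n=1: →0(L), so W
n=2: →1(W) only, which is W, so L
n=3: →2(L), so W
n=4: →2(L), so W
n=5: →4(W) only, which is W, so L
n=6: →2(L), so W
n=7: →6(W) only, which is W, so L
n=8: →7(L), so W
n=9: →3(W), 8(W) — all W, so L
n=10: →5(L), so W
n=11: →10(W) only, which is W, so L
n=12: →11(L), so W
n=13: →12(W) only, which is W, so L
n=14: →7(L), so W
n=15: →5(L), so W
n=16: →8(W), 15(W) — all W, so L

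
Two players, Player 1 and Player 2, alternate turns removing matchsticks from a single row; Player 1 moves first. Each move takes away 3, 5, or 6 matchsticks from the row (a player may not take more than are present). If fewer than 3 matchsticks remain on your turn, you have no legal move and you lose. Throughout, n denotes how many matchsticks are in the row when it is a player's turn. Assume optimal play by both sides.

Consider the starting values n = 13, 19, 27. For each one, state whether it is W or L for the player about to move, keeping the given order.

Classify positions by backward induction: terminal positions (no move available) are L. From any other position, the mover wins iff some move reaches an L.
n=0: no move → L
n=1: no move → L
n=2: no move → L
n=3: →0(L), so W
n=4: →1(L), so W
n=5: →2(L), so W
n=6: →1(L), so W
n=7: →2(L), so W
n=8: →2(L), so W
n=9: →6(W), 4(W), 3(W) — all W, so L
n=10: →7(W), 5(W), 4(W) — all W, so L
n=11: →8(W), 6(W), 5(W) — all W, so L
n=12: →9(L), so W
n=13: →10(L), so W
n=14: →11(L), so W
n=15: →10(L), so W
n=16: →11(L), so W
n=17: →11(L), so W
n=18: →15(W), 13(W), 12(W) — all W, so L
n=19: →16(W), 14(W), 13(W) — all W, so L
n=20: →17(W), 15(W), 14(W) — all W, so L
n=21: →18(L), so W
n=22: →19(L), so W
n=23: →20(L), so W
n=24: →19(L), so W
n=25: →20(L), so W
n=26: →20(L), so W
n=27: →24(W), 22(W), 21(W) — all W, so L

13: W, 19: L, 27: L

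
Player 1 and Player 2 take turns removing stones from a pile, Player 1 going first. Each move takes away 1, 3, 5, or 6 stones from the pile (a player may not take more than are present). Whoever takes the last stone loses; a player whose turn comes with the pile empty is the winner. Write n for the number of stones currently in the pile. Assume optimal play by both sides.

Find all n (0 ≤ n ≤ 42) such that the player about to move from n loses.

Classify positions by backward induction: terminal positions (no move available) are W. From any other position, the mover wins iff some move reaches an L.
n=0: no move; the opponent has just taken the last stone and therefore loses → W
n=1: only reaches 0(W), which is W → L
n=2: reaches L-position 1 → W
n=3: only reaches 2(W), 0(W), all W → L
n=4: reaches L-position 3 → W
n=5: only reaches 4(W), 2(W), 0(W), all W → L
n=6: reaches L-position 5 → W
n=7: reaches L-position 1 → W
n=8: reaches L-position 5 → W
n=9: reaches L-position 3 → W
n=10: reaches L-position 5 → W
n=11: reaches L-position 5 → W
n=12: only reaches 11(W), 9(W), 7(W), 6(W), all W → L
n=13: reaches L-position 12 → W
n=14: only reaches 13(W), 11(W), 9(W), 8(W), all W → L
n=15: reaches L-position 14 → W
n=16: only reaches 15(W), 13(W), 11(W), 10(W), all W → L
n=17: reaches L-position 16 → W
n=18: reaches L-position 12 → W
n=19: reaches L-position 16 → W
n=20: reaches L-position 14 → W
n=21: reaches L-position 16 → W
n=22: reaches L-position 16 → W
n=23: only reaches 22(W), 20(W), 18(W), 17(W), all W → L
n=24: reaches L-position 23 → W
n=25: only reaches 24(W), 22(W), 20(W), 19(W), all W → L
n=26: reaches L-position 25 → W
n=27: only reaches 26(W), 24(W), 22(W), 21(W), all W → L
n=28: reaches L-position 27 → W
n=29: reaches L-position 23 → W
n=30: reaches L-position 27 → W
n=31: reaches L-position 25 → W
n=32: reaches L-position 27 → W
n=33: reaches L-position 27 → W
n=34: only reaches 33(W), 31(W), 29(W), 28(W), all W → L
n=35: reaches L-position 34 → W
n=36: only reaches 35(W), 33(W), 31(W), 30(W), all W → L
n=37: reaches L-position 36 → W
n=38: only reaches 37(W), 35(W), 33(W), 32(W), all W → L
n=39: reaches L-position 38 → W
n=40: reaches L-position 34 → W
n=41: reaches L-position 38 → W
n=42: reaches L-position 36 → W
Reading off the rows marked L gives the requested list; there are 12 such values of n.

1, 3, 5, 12, 14, 16, 23, 25, 27, 34, 36, 38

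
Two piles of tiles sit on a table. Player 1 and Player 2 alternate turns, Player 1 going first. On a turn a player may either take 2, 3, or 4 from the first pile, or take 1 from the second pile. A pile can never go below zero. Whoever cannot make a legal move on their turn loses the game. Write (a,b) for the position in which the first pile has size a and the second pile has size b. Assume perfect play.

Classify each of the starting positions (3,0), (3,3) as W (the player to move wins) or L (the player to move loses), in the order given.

(3,0): W, (3,3): L

Use the standard recursion: the mover loses at a terminal position; elsewhere, the mover wins exactly when some move hands the opponent an L position.
No move ever increases a pile, so every position that can arise here has a ≤ 3 and b ≤ 3; it is enough to label the cells with 0 ≤ a ≤ 3 and 0 ≤ b ≤ 3.
Every move lowers a or b (never raises either), so fill the grid row by row in increasing a, and left to right within a row: each cell's successors are then already labelled.
      b=0  b=1  b=2  b=3
a=0:    L    W    L    W
a=1:    L    W    L    W
a=2:    W    L    W    L
a=3:    W    L    W    L
Cells with no legal move (terminal, hence L): (0,0), (1,0).
The remaining L cells, each justified by listing all of its moves:
(0,2): →(0,1)(W) only, which is W, so L
(1,2): →(1,1)(W) only, which is W, so L
(2,1): →(0,1)(W), (2,0)(W) — all W, so L
(2,3): →(0,3)(W), (2,2)(W) — all W, so L
(3,1): →(1,1)(W), (0,1)(W), (3,0)(W) — all W, so L
(3,3): →(1,3)(W), (0,3)(W), (3,2)(W) — all W, so L
Every other cell has at least one move into one of the L cells above, so it is W.
(3,0): the move to (1,0) reaches an L cell, so W
(3,3): one of the L cells justified above, so L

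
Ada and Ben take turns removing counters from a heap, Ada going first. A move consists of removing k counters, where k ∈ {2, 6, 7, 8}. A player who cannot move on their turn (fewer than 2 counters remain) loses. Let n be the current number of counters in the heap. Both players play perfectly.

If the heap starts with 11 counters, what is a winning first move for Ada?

Remove 6, leaving 5.

Classify positions by backward induction: terminal positions (no move available) are L. From any other position, the mover wins iff some move reaches an L.
n=0: no move → L
n=1: no move → L
n=2: can move to 0, which is L ⇒ W
n=3: can move to 1, which is L ⇒ W
n=4: the only move is to 2(W), a W ⇒ L
n=5: the only move is to 3(W), a W ⇒ L
n=6: can move to 4, which is L ⇒ W
n=7: can move to 5, which is L ⇒ W
n=8: can move to 1, which is L ⇒ W
n=9: can move to 1, which is L ⇒ W
n=10: can move to 4, which is L ⇒ W
n=11: can move to 5, which is L ⇒ W
From 11, the L positions reachable in one move are: 5, 4. Any move reaching one of these is winning.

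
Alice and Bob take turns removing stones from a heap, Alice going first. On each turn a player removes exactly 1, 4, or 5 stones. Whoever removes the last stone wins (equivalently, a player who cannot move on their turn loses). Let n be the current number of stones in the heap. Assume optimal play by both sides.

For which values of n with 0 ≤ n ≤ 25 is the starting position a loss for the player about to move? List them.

Build the W/L table. Terminal = L. A non-terminal position is W if it has a move to some L; otherwise it is L.
n=0: no move → L
n=1: can move to 0, which is L ⇒ W
n=2: the only move is to 1(W), a W ⇒ L
n=3: can move to 2, which is L ⇒ W
n=4: can move to 0, which is L ⇒ W
n=5: can move to 0, which is L ⇒ W
n=6: can move to 2, which is L ⇒ W
n=7: can move to 2, which is L ⇒ W
n=8: moves to 7(W), 4(W), 3(W); every one is W ⇒ L
n=9: can move to 8, which is L ⇒ W
n=10: moves to 9(W), 6(W), 5(W); every one is W ⇒ L
n=11: can move to 10, which is L ⇒ W
n=12: can move to 8, which is L ⇒ W
n=13: can move to 8, which is L ⇒ W
n=14: can move to 10, which is L ⇒ W
n=15: can move to 10, which is L ⇒ W
n=16: moves to 15(W), 12(W), 11(W); every one is W ⇒ L
n=17: can move to 16, which is L ⇒ W
n=18: moves to 17(W), 14(W), 13(W); every one is W ⇒ L
n=19: can move to 18, which is L ⇒ W
n=20: can move to 16, which is L ⇒ W
n=21: can move to 16, which is L ⇒ W
n=22: can move to 18, which is L ⇒ W
n=23: can move to 18, which is L ⇒ W
n=24: moves to 23(W), 20(W), 19(W); every one is W ⇒ L
n=25: can move to 24, which is L ⇒ W
Reading off the rows marked L gives the requested list; there are 7 such values of n.

0, 2, 8, 10, 16, 18, 24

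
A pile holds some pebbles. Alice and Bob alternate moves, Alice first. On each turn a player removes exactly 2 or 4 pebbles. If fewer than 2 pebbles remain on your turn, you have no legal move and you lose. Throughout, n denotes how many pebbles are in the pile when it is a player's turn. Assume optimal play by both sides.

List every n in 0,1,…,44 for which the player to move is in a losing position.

Label each position W (a win for the player to move) or L (a loss). A position with no legal move is L; any other position is W exactly when some move reaches an L, and L when every move reaches a W.
n=0: no move → L
n=1: no move → L
n=2: W (go to 0, an L position)
n=3: W (go to 1, an L position)
n=4: W (go to 0, an L position)
n=5: W (go to 1, an L position)
n=6: L (options 4(W), 2(W) are all W)
n=7: L (options 5(W), 3(W) are all W)
n=8: W (go to 6, an L position)
n=9: W (go to 7, an L position)
n=10: W (go to 6, an L position)
n=11: W (go to 7, an L position)
n=12: L (options 10(W), 8(W) are all W)
n=13: L (options 11(W), 9(W) are all W)
n=14: W (go to 12, an L position)
n=15: W (go to 13, an L position)
n=16: W (go to 12, an L position)
n=17: W (go to 13, an L position)
n=18: L (options 16(W), 14(W) are all W)
n=19: L (options 17(W), 15(W) are all W)
n=20: W (go to 18, an L position)
n=21: W (go to 19, an L position)
n=22: W (go to 18, an L position)
n=23: W (go to 19, an L position)
n=24: L (options 22(W), 20(W) are all W)
n=25: L (options 23(W), 21(W) are all W)
n=26: W (go to 24, an L position)
n=27: W (go to 25, an L position)
n=28: W (go to 24, an L position)
n=29: W (go to 25, an L position)
n=30: L (options 28(W), 26(W) are all W)
n=31: L (options 29(W), 27(W) are all W)
n=32: W (go to 30, an L position)
n=33: W (go to 31, an L position)
n=34: W (go to 30, an L position)
n=35: W (go to 31, an L position)
n=36: L (options 34(W), 32(W) are all W)
n=37: L (options 35(W), 33(W) are all W)
n=38: W (go to 36, an L position)
n=39: W (go to 37, an L position)
n=40: W (go to 36, an L position)
n=41: W (go to 37, an L position)
n=42: L (options 40(W), 38(W) are all W)
n=43: L (options 41(W), 39(W) are all W)
n=44: W (go to 42, an L position)
Reading off the rows marked L gives the requested list; there are 16 such values of n.

0, 1, 6, 7, 12, 13, 18, 19, 24, 25, 30, 31, 36, 37, 42, 43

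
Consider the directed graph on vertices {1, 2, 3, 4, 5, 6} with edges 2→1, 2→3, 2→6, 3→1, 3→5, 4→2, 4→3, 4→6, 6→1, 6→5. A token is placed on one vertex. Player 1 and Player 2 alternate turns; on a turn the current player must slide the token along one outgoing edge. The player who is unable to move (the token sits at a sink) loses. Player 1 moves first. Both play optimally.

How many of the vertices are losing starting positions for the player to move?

3

Classify positions by backward induction: terminal positions (no move available) are L. From any other position, the mover wins iff some move reaches an L.
Every edge goes from a vertex to one that appears earlier in the order 5, 1, 3, 6, 2, 4, so processing vertices in that order labels each vertex after all of its successors.
5: no outgoing edge → L
1: no outgoing edge → L
3: W (go to 1, an L position)
6: W (go to 1, an L position)
2: W (go to 1, an L position)
4: L (options 2(W), 6(W), 3(W) are all W)
The L vertices are 1, 4, 5; that is 3 in all.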